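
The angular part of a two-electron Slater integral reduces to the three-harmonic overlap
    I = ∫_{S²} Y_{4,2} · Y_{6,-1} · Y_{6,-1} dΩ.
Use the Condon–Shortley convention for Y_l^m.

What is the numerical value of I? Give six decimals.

0.133571

Checks pass: Σm=0; 16 even; l₃=6∈[2,10].
(2·4+1)(2·6+1)(2·6+1) = 1521
Δ: 4! 4! 8! / 17! → 1/15315300
sum: t=0:+1/829440 t=1:−1/25920 t=2:+1/9216 t=3:−1/25920 t=4:+1/829440 = 7/207360
3j²(4 6 6; 0 0 0) = Δ·Π!·Σ² = 28/2431  (sign +1)
sum: t=0:+1/69120 t=1:−1/20736 t=2:+1/69120 = -1/51840
3j²(4 6 6; 2 -1 -1) = Δ·Π!·Σ² = 280/21879  (sign +1)
combine: 4πI² = 1521·28/2431·280/21879 = 7840/34969
take √, sign +1: I = 0.13357079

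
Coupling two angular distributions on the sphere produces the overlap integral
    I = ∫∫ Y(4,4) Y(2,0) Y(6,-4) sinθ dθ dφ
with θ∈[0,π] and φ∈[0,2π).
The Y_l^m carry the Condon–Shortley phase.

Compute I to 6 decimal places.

0.106690

Checks pass: Σm=0; 12 even; l₃=6∈[2,6].
(2·4+1)(2·2+1)(2·6+1) = 585
Δ: 0! 8! 4! / 13! → 1/6435
sum: t=0:+1/2304 = 1/2304
3j²(4 2 6; 0 0 0) = Δ·Π!·Σ² = 5/143  (sign +1)
sum: t=0:+1/161280 = 1/161280
3j²(4 2 6; 4 0 -4) = Δ·Π!·Σ² = 1/143  (sign +1)
combine: 4πI² = 585·5/143·1/143 = 225/1573
take √, sign +1: I = 0.10668957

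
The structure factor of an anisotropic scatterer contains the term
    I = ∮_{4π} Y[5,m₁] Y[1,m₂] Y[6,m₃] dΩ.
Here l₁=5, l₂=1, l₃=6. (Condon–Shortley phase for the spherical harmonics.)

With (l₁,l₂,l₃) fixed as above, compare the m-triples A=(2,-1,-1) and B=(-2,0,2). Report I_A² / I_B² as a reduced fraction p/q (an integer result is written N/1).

Shared (l₁,l₂,l₃)=(5,1,6): N and (l;000)² cancel in I_A²/I_B².
A: Δ = 0!·10!·2!/13! = 1/858; Racah Σ t=0..0: t=0:+1/60480 = 1/60480; ⇒ 3j(5 1 6; 2 -1 -1)² = 5/429, sgn -1
B: Δ = 0!·10!·2!/13! = 1/858; Racah Σ t=0..0: t=0:+1/30240 = 1/30240; ⇒ 3j(5 1 6; -2 0 2)² = 16/429, sgn +1
I_A²/I_B² = (5/429)/(16/429) = 5/16

5/16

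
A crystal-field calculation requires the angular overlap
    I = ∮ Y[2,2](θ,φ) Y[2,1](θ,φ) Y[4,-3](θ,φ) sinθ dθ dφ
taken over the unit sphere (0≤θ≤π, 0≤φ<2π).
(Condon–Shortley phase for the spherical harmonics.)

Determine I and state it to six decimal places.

Checks pass: Σm=0; 8 even; l₃=4∈[0,4].
(2·2+1)(2·2+1)(2·4+1) = 225
Δ: 0! 4! 4! / 9! → 1/630
sum: t=0:+1/16 = 1/16
3j²(2 2 4; 0 0 0) = Δ·Π!·Σ² = 2/35  (sign +1)
sum: t=0:+1/144 = 1/144
3j²(2 2 4; 2 1 -3) = Δ·Π!·Σ² = 1/18  (sign -1)
combine: 4πI² = 225·2/35·1/18 = 5/7
take √, sign -1: I = -0.23841361

-0.238414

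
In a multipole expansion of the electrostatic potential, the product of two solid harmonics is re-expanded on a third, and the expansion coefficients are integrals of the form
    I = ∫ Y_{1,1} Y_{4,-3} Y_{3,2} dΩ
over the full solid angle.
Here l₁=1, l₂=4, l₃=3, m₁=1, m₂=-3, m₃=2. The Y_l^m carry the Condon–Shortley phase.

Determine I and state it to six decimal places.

m-sum 0 ✓  L=8 even ✓  3≤3≤5 ✓
Π(2lᵢ+1) = 3×9×7 = 189
triangle coeff Δ(1,4,3) = 1/252
Σ_t [1,1]: t=1:−1/36 = -1/36
(3j)²=4/63 [(1 4 3; 0 0 0)], sign=+1
Σ_t [0,0]: t=0:+1/240 = 1/240
(3j)²=1/12 [(1 4 3; 1 -3 2)], sign=-1
⇒ 4πI² = 1/1
I = (-1)√(1/1/(4π)) = -0.28209479

-0.282095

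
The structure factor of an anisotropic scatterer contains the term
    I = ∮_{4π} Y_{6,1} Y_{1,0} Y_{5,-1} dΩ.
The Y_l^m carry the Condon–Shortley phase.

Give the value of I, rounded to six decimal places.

m-sum 0 ✓  L=12 even ✓  5≤5≤7 ✓
Π(2lᵢ+1) = 13×3×11 = 429
triangle coeff Δ(6,1,5) = 1/858
Σ_t [1,1]: t=1:−1/14400 = -1/14400
(3j)²=6/143 [(6 1 5; 0 0 0)], sign=+1
Σ_t [1,1]: t=1:−1/17280 = -1/17280
(3j)²=35/858 [(6 1 5; 1 0 -1)], sign=-1
⇒ 4πI² = 105/143
I = (-1)√(105/143/(4π)) = -0.24172507

-0.241725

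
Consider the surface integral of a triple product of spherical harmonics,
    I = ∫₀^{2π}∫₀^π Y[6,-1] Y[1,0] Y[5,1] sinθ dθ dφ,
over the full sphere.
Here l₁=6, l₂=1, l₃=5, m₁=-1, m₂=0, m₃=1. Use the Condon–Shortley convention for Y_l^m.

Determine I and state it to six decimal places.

Checks pass: Σm=0; 12 even; l₃=5∈[5,7].
(2·6+1)(2·1+1)(2·5+1) = 429
Δ: 2! 10! 0! / 13! → 1/858
sum: t=1:−1/14400 = -1/14400
3j²(6 1 5; 0 0 0) = Δ·Π!·Σ² = 6/143  (sign +1)
sum: t=1:−1/17280 = -1/17280
3j²(6 1 5; -1 0 1) = Δ·Π!·Σ² = 35/858  (sign -1)
combine: 4πI² = 429·6/143·35/858 = 105/143
take √, sign -1: I = -0.24172507

-0.241725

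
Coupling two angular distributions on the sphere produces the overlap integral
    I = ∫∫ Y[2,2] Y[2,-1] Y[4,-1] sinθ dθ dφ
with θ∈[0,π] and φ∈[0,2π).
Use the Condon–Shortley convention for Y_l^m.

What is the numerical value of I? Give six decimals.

-0.090112

Checks pass: Σm=0; 8 even; l₃=4∈[0,4].
(2·2+1)(2·2+1)(2·4+1) = 225
Δ: 0! 4! 4! / 9! → 1/630
sum: t=0:+1/16 = 1/16
3j²(2 2 4; 0 0 0) = Δ·Π!·Σ² = 2/35  (sign +1)
sum: t=0:+1/144 = 1/144
3j²(2 2 4; 2 -1 -1) = Δ·Π!·Σ² = 1/126  (sign -1)
combine: 4πI² = 225·2/35·1/126 = 5/49
take √, sign -1: I = -0.09011188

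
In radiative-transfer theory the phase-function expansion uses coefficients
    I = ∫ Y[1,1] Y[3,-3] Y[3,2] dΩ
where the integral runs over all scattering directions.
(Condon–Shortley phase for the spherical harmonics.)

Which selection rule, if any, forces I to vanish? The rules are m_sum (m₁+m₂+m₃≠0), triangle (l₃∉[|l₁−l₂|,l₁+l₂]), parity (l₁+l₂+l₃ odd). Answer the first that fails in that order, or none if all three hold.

parity

Σmᵢ = 0  ✓
l₃∈[|l₁−l₂|,l₁+l₂]=[2,4], have l₃=3  ✓
Σlᵢ = 7 ⇒ odd  ✗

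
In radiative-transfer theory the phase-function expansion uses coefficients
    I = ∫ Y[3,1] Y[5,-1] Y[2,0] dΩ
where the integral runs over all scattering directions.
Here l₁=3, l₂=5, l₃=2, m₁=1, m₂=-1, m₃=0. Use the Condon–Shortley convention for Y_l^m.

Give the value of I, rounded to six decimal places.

Checks pass: Σm=0; 10 even; l₃=2∈[2,8].
(2·3+1)(2·5+1)(2·2+1) = 385
Δ: 6! 0! 4! / 11! → 1/2310
sum: t=3:−1/144 = -1/144
3j²(3 5 2; 0 0 0) = Δ·Π!·Σ² = 10/231  (sign -1)
sum: t=2:+1/192 = 1/192
3j²(3 5 2; 1 -1 0) = Δ·Π!·Σ² = 3/77  (sign +1)
combine: 4πI² = 385·10/231·3/77 = 50/77
take √, sign -1: I = -0.22731846

-0.227318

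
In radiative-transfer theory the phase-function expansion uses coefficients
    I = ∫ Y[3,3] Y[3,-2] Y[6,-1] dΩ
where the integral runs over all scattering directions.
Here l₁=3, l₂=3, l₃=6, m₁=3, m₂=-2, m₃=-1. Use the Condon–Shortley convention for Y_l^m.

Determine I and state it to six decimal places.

-0.031364

Checks pass: Σm=0; 12 even; l₃=6∈[0,6].
(2·3+1)(2·3+1)(2·6+1) = 637
Δ: 0! 6! 6! / 13! → 1/12012
sum: t=0:+1/1296 = 1/1296
3j²(3 3 6; 0 0 0) = Δ·Π!·Σ² = 100/3003  (sign +1)
sum: t=0:+1/86400 = 1/86400
3j²(3 3 6; 3 -2 -1) = Δ·Π!·Σ² = 1/1716  (sign -1)
combine: 4πI² = 637·100/3003·1/1716 = 175/14157
take √, sign -1: I = -0.03136379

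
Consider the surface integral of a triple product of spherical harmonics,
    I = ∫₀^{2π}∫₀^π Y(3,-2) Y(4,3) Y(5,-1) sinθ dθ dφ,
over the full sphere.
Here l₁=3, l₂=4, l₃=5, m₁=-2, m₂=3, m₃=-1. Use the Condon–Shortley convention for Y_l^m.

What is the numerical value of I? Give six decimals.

Checks pass: Σm=0; 12 even; l₃=5∈[1,7].
(2·3+1)(2·4+1)(2·5+1) = 693
Δ: 2! 4! 6! / 13! → 1/180180
sum: t=0:+1/576 t=1:−1/144 t=2:+1/576 = -1/288
3j²(3 4 5; 0 0 0) = Δ·Π!·Σ² = 20/1001  (sign +1)
sum: t=1:−1/17280 t=2:+1/1440 = 11/17280
3j²(3 4 5; -2 3 -1) = Δ·Π!·Σ² = 11/468  (sign +1)
combine: 4πI² = 693·20/1001·11/468 = 55/169
take √, sign +1: I = 0.16092854

0.160929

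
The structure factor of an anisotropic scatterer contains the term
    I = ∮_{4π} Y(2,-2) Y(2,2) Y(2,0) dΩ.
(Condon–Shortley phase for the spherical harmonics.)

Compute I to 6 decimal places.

-0.180224

Checks pass: Σm=0; 6 even; l₃=2∈[0,4].
(2·2+1)(2·2+1)(2·2+1) = 125
Δ: 2! 2! 2! / 7! → 1/630
sum: t=0:+1/8 t=1:−1/1 t=2:+1/8 = -3/4
3j²(2 2 2; 0 0 0) = Δ·Π!·Σ² = 2/35  (sign -1)
sum: t=2:+1/8 = 1/8
3j²(2 2 2; -2 2 0) = Δ·Π!·Σ² = 2/35  (sign +1)
combine: 4πI² = 125·2/35·2/35 = 20/49
take √, sign -1: I = -0.18022375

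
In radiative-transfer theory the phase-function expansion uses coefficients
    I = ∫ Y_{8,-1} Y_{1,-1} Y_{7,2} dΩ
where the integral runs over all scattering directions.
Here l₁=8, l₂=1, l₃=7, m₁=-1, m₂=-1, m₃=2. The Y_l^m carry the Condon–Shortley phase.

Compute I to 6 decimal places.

Rules hold: Σm=0, L=16 even, 7≤7≤9.
N = 17·3·15 = 765
Δ = 2!·14!·0!/17! = 1/2040
Racah Σ t=1..1: t=1:−1/25401600 = -1/25401600
⇒ 3j(8 1 7; 0 0 0)² = 8/255, sgn +1
Racah Σ t=0..0: t=0:+1/87091200 = 1/87091200
⇒ 3j(8 1 7; -1 -1 2)² = 7/680, sgn -1
4πI² = N·(3j₀)²·(3jₘ)² = 21/85
I = -1·√(0.247059/4π) = -0.14021525

-0.140215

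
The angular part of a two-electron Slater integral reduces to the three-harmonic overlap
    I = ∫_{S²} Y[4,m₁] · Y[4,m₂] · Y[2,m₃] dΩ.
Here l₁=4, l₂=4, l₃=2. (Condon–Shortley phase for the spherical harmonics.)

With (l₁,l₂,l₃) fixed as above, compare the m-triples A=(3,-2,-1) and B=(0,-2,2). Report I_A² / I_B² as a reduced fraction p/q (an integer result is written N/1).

Shared (l₁,l₂,l₃)=(4,4,2): N and (l;000)² cancel in I_A²/I_B².
A: Δ = 6!·2!·2!/11! = 1/13860; Racah Σ t=0..1: t=0:+1/1440 t=1:−1/240 = -1/288; ⇒ 3j(4 4 2; 3 -2 -1)² = 5/132, sgn +1
B: Δ = 6!·2!·2!/11! = 1/13860; Racah Σ t=2..2: t=2:+1/192 = 1/192; ⇒ 3j(4 4 2; 0 -2 2)² = 3/77, sgn +1
I_A²/I_B² = (5/132)/(3/77) = 35/36

35/36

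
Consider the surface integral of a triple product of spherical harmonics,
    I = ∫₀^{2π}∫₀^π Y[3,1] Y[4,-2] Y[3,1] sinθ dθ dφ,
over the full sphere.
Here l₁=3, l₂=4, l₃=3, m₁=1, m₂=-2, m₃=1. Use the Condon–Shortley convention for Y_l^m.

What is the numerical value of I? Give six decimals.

0.162193

m-sum 0 ✓  L=10 even ✓  1≤3≤7 ✓
Π(2lᵢ+1) = 7×9×7 = 441
triangle coeff Δ(3,4,3) = 1/34650
Σ_t [1,3]: t=1:−1/72 t=2:+1/16 t=3:−1/72 = 5/144
(3j)²=2/77 [(3 4 3; 0 0 0)], sign=-1
Σ_t [0,2]: t=0:+1/192 t=1:−1/36 t=2:+1/192 = -5/288
(3j)²=20/693 [(3 4 3; 1 -2 1)], sign=-1
⇒ 4πI² = 40/121
I = (+1)√(40/121/(4π)) = 0.16219310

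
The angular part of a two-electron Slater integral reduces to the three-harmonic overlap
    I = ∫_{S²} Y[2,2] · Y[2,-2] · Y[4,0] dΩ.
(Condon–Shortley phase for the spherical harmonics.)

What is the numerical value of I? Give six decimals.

Checks pass: Σm=0; 8 even; l₃=4∈[0,4].
(2·2+1)(2·2+1)(2·4+1) = 225
Δ: 0! 4! 4! / 9! → 1/630
sum: t=0:+1/16 = 1/16
3j²(2 2 4; 0 0 0) = Δ·Π!·Σ² = 2/35  (sign +1)
sum: t=0:+1/576 = 1/576
3j²(2 2 4; 2 -2 0) = Δ·Π!·Σ² = 1/630  (sign +1)
combine: 4πI² = 225·2/35·1/630 = 1/49
take √, sign +1: I = 0.04029926

0.040299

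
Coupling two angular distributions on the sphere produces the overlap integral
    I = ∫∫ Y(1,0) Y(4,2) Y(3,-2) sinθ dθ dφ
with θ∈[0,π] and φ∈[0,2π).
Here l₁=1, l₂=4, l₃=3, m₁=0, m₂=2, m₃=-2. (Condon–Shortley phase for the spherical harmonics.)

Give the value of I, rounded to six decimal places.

0.213244

Checks pass: Σm=0; 8 even; l₃=3∈[3,5].
(2·1+1)(2·4+1)(2·3+1) = 189
Δ: 2! 0! 6! / 9! → 1/252
sum: t=1:−1/36 = -1/36
3j²(1 4 3; 0 0 0) = Δ·Π!·Σ² = 4/63  (sign +1)
sum: t=1:−1/120 = -1/120
3j²(1 4 3; 0 2 -2) = Δ·Π!·Σ² = 1/21  (sign +1)
combine: 4πI² = 189·4/63·1/21 = 4/7
take √, sign +1: I = 0.21324362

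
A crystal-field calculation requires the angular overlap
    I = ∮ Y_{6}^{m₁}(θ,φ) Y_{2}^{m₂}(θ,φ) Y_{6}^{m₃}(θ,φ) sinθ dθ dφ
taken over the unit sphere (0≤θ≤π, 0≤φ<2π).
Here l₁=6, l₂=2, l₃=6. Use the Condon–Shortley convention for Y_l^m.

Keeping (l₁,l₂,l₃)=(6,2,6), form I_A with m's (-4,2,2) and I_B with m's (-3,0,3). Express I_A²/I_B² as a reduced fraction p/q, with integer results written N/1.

36/5

Shared (l₁,l₂,l₃)=(6,2,6): N and (l;000)² cancel in I_A²/I_B².
A: Δ = 2!·10!·2!/15! = 1/90090; Racah Σ t=2..2: t=2:+1/322560 = 1/322560; ⇒ 3j(6 2 6; -4 2 2)² = 18/1001, sgn +1
B: Δ = 2!·10!·2!/15! = 1/90090; Racah Σ t=0..2: t=0:+1/1451520 t=1:−1/80640 t=2:+1/120960 = -1/290304; ⇒ 3j(6 2 6; -3 0 3)² = 5/2002, sgn +1
I_A²/I_B² = (18/1001)/(5/2002) = 36/5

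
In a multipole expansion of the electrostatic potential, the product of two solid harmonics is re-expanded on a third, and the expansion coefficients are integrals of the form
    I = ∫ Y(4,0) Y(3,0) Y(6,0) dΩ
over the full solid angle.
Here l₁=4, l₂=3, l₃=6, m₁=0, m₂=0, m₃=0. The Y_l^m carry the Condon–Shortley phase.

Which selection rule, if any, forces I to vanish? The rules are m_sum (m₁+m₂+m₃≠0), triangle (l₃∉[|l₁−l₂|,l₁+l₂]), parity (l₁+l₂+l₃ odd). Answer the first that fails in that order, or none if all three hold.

m₁+m₂+m₃ = 0 + 0 + 0 = 0  ✓
triangle: |4−3|=1 ≤ l₃=6 ≤ 4+3=7  ✓
parity: l₁+l₂+l₃ = 13 is odd  ✗

parity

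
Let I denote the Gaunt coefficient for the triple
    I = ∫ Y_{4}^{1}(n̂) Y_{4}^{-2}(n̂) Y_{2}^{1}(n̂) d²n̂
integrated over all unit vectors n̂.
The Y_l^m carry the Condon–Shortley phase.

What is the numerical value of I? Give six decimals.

Rules hold: Σm=0, L=10 even, 0≤2≤8.
N = 9·9·5 = 405
Δ = 6!·2!·2!/11! = 1/13860
Racah Σ t=2..4: t=2:+1/192 t=3:−1/36 t=4:+1/192 = -5/288
⇒ 3j(4 4 2; 0 0 0)² = 20/693, sgn -1
Racah Σ t=1..2: t=1:−1/240 t=2:+1/96 = 1/160
⇒ 3j(4 4 2; 1 -2 1)² = 27/1540, sgn -1
4πI² = N·(3j₀)²·(3jₘ)² = 1215/5929
I = +1·√(0.204925/4π) = 0.12770047

0.127700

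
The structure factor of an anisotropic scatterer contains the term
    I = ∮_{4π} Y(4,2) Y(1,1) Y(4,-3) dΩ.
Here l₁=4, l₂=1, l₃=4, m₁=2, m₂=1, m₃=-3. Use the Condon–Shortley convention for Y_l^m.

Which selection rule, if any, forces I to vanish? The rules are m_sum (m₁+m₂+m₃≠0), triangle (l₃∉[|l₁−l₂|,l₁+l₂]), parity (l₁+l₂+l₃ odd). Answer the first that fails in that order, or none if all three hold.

parity

azimuthal sum: 2 + 1 − 3 = 0  ✓
3 ≤ 4 ≤ 5 (triangle on l)  ✓
L = 4 + 1 + 4 = 9 (odd)  ✗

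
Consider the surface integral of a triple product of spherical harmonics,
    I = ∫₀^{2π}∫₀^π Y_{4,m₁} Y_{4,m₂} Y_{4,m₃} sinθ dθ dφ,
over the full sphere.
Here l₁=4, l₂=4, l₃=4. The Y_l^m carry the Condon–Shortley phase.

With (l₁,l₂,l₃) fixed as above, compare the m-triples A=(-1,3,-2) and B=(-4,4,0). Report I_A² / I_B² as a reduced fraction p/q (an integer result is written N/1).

5/14

Same 4,4,4: normalisation and zero-m 3j drop out of the ratio.
A: Δ: 4! 4! 4! / 13! → 1/450450; sum: t=3:−1/576 t=4:+1/864 = -1/1728; 3j²(4 4 4; -1 3 -2) = Δ·Π!·Σ² = 5/1287  (sign -1)
B: Δ: 4! 4! 4! / 13! → 1/450450; sum: t=4:+1/13824 = 1/13824; 3j²(4 4 4; -4 4 0) = Δ·Π!·Σ² = 14/1287  (sign +1)
I_A²/I_B² = (5/1287)/(14/1287) = 5/14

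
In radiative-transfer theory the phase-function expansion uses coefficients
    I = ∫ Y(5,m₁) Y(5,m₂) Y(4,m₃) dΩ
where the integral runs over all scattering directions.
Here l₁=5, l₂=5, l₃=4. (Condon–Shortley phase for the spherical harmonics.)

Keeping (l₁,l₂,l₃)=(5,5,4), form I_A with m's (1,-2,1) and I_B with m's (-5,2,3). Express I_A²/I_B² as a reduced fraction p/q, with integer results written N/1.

5/6

l's match ⇒ only the (l;m) 3-j factors differ between A and B.
A: triangle coeff Δ(5,5,4) = 1/3153150; Σ_t [0,3]: t=0:+1/103680 t=1:−1/2880 t=2:+1/1152 t=3:−1/5184 = 7/20736; (3j)²=35/2574 [(5 5 4; 1 -2 1)], sign=-1
B: triangle coeff Δ(5,5,4) = 1/3153150; Σ_t [6,6]: t=6:+1/103680 = 1/103680; (3j)²=7/429 [(5 5 4; -5 2 3)], sign=-1
I_A²/I_B² = (35/2574)/(7/429) = 5/6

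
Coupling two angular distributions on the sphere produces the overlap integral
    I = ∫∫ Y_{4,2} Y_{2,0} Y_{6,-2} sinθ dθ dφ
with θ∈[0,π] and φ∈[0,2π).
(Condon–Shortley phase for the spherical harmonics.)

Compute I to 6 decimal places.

0.206144

m-sum 0 ✓  L=12 even ✓  2≤6≤6 ✓
Π(2lᵢ+1) = 9×5×13 = 585
triangle coeff Δ(4,2,6) = 1/6435
Σ_t [0,0]: t=0:+1/2304 = 1/2304
(3j)²=5/143 [(4 2 6; 0 0 0)], sign=+1
Σ_t [0,0]: t=0:+1/5760 = 1/5760
(3j)²=56/2145 [(4 2 6; 2 0 -2)], sign=+1
⇒ 4πI² = 840/1573
I = (+1)√(840/1573/(4π)) = 0.20614383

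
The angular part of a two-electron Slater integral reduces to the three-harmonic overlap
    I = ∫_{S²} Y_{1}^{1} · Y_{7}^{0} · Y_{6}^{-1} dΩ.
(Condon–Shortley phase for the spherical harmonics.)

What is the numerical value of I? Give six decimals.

m-sum 0 ✓  L=14 even ✓  6≤6≤8 ✓
Π(2lᵢ+1) = 3×15×13 = 585
triangle coeff Δ(1,7,6) = 1/1365
Σ_t [1,1]: t=1:−1/518400 = -1/518400
(3j)²=7/195 [(1 7 6; 0 0 0)], sign=-1
Σ_t [0,0]: t=0:+1/1209600 = 1/1209600
(3j)²=1/65 [(1 7 6; 1 0 -1)], sign=-1
⇒ 4πI² = 21/65
I = (+1)√(21/65/(4π)) = 0.16034227

0.160342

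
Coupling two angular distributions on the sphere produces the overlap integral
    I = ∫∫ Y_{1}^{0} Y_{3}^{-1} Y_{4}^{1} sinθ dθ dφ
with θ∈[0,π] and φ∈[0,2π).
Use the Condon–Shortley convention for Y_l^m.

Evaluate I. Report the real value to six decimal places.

Rules hold: Σm=0, L=8 even, 2≤4≤4.
N = 3·7·9 = 189
Δ = 0!·2!·6!/9! = 1/252
Racah Σ t=0..0: t=0:+1/36 = 1/36
⇒ 3j(1 3 4; 0 0 0)² = 4/63, sgn +1
Racah Σ t=0..0: t=0:+1/48 = 1/48
⇒ 3j(1 3 4; 0 -1 1)² = 5/84, sgn -1
4πI² = N·(3j₀)²·(3jₘ)² = 5/7
I = -1·√(0.714286/4π) = -0.23841361

-0.238414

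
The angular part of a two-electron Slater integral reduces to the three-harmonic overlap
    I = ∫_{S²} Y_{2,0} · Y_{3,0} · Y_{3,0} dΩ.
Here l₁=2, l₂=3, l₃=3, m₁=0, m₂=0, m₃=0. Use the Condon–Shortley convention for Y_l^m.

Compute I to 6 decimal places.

0.168209

Rules hold: Σm=0, L=8 even, 1≤3≤5.
N = 5·7·7 = 245
Δ = 2!·2!·4!/9! = 1/3780
Racah Σ t=0..2: t=0:+1/24 t=1:−1/4 t=2:+1/24 = -1/6
⇒ 3j(2 3 3; 0 0 0)² = 4/105, sgn +1
(m-triple is (0,0,0) — same symbol as above.)
4πI² = N·(3j₀)²·(3jₘ)² = 16/45
I = +1·√(0.355556/4π) = 0.16820883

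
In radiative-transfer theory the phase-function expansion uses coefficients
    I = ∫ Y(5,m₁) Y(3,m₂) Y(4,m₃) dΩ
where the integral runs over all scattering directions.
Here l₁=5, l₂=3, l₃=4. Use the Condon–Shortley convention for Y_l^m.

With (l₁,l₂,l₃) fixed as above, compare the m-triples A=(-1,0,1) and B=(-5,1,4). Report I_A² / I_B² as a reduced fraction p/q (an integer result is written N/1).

361/980

Shared (l₁,l₂,l₃)=(5,3,4): N and (l;000)² cancel in I_A²/I_B².
A: Δ = 4!·6!·2!/13! = 1/180180; Racah Σ t=1..3: t=1:−1/1440 t=2:+1/192 t=3:−1/432 = 19/8640; ⇒ 3j(5 3 4; -1 0 1)² = 361/30030, sgn -1
B: Δ = 4!·6!·2!/13! = 1/180180; Racah Σ t=4..4: t=4:+1/34560 = 1/34560; ⇒ 3j(5 3 4; -5 1 4)² = 14/429, sgn +1
I_A²/I_B² = (361/30030)/(14/429) = 361/980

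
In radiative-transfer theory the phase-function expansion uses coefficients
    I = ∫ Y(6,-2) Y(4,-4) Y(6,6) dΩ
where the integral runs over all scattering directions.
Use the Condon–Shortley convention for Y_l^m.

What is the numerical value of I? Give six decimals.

0.056161

Checks pass: Σm=0; 16 even; l₃=6∈[2,10].
(2·6+1)(2·4+1)(2·6+1) = 1521
Δ: 4! 8! 4! / 17! → 1/15315300
sum: t=0:+1/829440 t=1:−1/25920 t=2:+1/9216 t=3:−1/25920 t=4:+1/829440 = 7/207360
3j²(6 4 6; 0 0 0) = Δ·Π!·Σ² = 28/2431  (sign +1)
sum: t=0:+1/23224320 = 1/23224320
3j²(6 4 6; -2 -4 6) = Δ·Π!·Σ² = 1/442  (sign +1)
combine: 4πI² = 1521·28/2431·1/442 = 126/3179
take √, sign +1: I = 0.05616103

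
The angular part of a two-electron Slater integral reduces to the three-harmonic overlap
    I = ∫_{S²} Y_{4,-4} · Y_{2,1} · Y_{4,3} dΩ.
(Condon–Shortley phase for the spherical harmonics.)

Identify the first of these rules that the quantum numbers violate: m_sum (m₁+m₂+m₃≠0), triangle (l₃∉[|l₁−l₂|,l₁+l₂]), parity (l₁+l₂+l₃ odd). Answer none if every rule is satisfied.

m₁+m₂+m₃ = -4 + 1 + 3 = 0  ✓
triangle: |4−2|=2 ≤ l₃=4 ≤ 4+2=6  ✓
parity: l₁+l₂+l₃ = 10 is even  ✓

none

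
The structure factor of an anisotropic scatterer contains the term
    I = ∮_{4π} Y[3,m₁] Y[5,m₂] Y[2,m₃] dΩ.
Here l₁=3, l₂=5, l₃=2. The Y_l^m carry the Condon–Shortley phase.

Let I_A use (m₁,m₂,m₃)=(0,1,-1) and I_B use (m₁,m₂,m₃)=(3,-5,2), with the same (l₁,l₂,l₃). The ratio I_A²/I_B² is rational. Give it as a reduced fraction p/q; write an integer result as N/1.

8/21

l's match ⇒ only the (l;m) 3-j factors differ between A and B.
A: triangle coeff Δ(3,5,2) = 1/2310; Σ_t [3,3]: t=3:−1/216 = -1/216; (3j)²=8/231 [(3 5 2; 0 1 -1)], sign=+1
B: triangle coeff Δ(3,5,2) = 1/2310; Σ_t [0,0]: t=0:+1/17280 = 1/17280; (3j)²=1/11 [(3 5 2; 3 -5 2)], sign=+1
I_A²/I_B² = (8/231)/(1/11) = 8/21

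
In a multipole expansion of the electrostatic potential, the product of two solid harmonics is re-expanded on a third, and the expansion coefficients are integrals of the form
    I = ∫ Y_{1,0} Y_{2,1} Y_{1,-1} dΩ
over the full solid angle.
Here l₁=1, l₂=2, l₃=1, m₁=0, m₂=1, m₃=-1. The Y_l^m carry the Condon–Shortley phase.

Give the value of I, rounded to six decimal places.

-0.218510

Rules hold: Σm=0, L=4 even, 1≤1≤3.
N = 3·5·3 = 45
Δ = 2!·0!·2!/5! = 1/30
Racah Σ t=1..1: t=1:−1/1 = -1/1
⇒ 3j(1 2 1; 0 0 0)² = 2/15, sgn +1
Racah Σ t=1..1: t=1:−1/2 = -1/2
⇒ 3j(1 2 1; 0 1 -1)² = 1/10, sgn -1
4πI² = N·(3j₀)²·(3jₘ)² = 3/5
I = -1·√(0.6/4π) = -0.21850969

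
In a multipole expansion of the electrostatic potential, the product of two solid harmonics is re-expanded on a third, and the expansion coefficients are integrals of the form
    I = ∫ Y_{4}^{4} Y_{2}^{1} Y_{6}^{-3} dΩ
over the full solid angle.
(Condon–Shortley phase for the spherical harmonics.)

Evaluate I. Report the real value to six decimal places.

0.000000

m-sum = 4 + 1 − 3 = 2 ≠ 0 ⇒ I = 0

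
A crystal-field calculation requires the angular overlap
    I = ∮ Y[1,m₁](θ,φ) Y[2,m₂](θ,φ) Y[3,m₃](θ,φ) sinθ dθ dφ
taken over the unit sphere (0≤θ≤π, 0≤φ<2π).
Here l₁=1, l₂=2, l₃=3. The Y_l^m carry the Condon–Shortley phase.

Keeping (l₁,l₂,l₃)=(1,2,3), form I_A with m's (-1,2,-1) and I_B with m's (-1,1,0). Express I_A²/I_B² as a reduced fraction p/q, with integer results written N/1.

1/3

l's match ⇒ only the (l;m) 3-j factors differ between A and B.
A: triangle coeff Δ(1,2,3) = 1/105; Σ_t [0,0]: t=0:+1/48 = 1/48; (3j)²=1/105 [(1 2 3; -1 2 -1)], sign=+1
B: triangle coeff Δ(1,2,3) = 1/105; Σ_t [0,0]: t=0:+1/12 = 1/12; (3j)²=1/35 [(1 2 3; -1 1 0)], sign=-1
I_A²/I_B² = (1/105)/(1/35) = 1/3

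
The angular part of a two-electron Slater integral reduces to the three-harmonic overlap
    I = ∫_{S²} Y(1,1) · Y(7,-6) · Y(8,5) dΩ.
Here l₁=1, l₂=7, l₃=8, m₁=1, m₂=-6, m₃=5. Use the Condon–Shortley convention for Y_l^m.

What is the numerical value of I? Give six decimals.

-0.052996

Rules hold: Σm=0, L=16 even, 6≤8≤8.
N = 3·15·17 = 765
Δ = 0!·2!·14!/17! = 1/2040
Racah Σ t=0..0: t=0:+1/25401600 = 1/25401600
⇒ 3j(1 7 8; 0 0 0)² = 8/255, sgn +1
Racah Σ t=0..0: t=0:+1/12454041600 = 1/12454041600
⇒ 3j(1 7 8; 1 -6 5)² = 1/680, sgn -1
4πI² = N·(3j₀)²·(3jₘ)² = 3/85
I = -1·√(0.0352941/4π) = -0.05299638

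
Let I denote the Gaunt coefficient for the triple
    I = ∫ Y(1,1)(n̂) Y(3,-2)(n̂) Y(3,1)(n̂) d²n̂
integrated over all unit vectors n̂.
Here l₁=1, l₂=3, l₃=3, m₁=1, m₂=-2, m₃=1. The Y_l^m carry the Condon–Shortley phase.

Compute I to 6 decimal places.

0.000000

l₁+l₂+l₃=7 is odd: 3j(l;000)=0 ⇒ I=0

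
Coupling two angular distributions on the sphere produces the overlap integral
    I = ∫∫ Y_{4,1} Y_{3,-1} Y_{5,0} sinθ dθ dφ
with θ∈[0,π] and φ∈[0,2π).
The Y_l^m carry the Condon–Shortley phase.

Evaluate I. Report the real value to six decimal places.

Rules hold: Σm=0, L=12 even, 1≤5≤7.
N = 9·7·11 = 693
Δ = 2!·6!·4!/13! = 1/180180
Racah Σ t=0..2: t=0:+1/576 t=1:−1/144 t=2:+1/576 = -1/288
⇒ 3j(4 3 5; 0 0 0)² = 20/1001, sgn +1
Racah Σ t=0..2: t=0:+1/288 t=1:−1/288 t=2:+1/5760 = 1/5760
⇒ 3j(4 3 5; 1 -1 0)² = 1/12012, sgn -1
4πI² = N·(3j₀)²·(3jₘ)² = 15/13013
I = -1·√(0.00115269/4π) = -0.00957750

-0.009577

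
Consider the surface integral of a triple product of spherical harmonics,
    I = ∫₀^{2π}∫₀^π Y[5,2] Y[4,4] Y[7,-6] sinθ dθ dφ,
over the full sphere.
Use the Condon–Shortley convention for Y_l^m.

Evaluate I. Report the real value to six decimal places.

-0.188638

Rules hold: Σm=0, L=16 even, 1≤7≤9.
N = 11·9·15 = 1485
Δ = 2!·8!·6!/17! = 1/6126120
Racah Σ t=0..2: t=0:+1/69120 t=1:−1/20736 t=2:+1/69120 = -1/51840
⇒ 3j(5 4 7; 0 0 0)² = 280/21879, sgn +1
Racah Σ t=2..2: t=2:+1/7257600 = 1/7257600
⇒ 3j(5 4 7; 2 4 -6)² = 2/85, sgn -1
4πI² = N·(3j₀)²·(3jₘ)² = 1680/3757
I = -1·√(0.447165/4π) = -0.18863797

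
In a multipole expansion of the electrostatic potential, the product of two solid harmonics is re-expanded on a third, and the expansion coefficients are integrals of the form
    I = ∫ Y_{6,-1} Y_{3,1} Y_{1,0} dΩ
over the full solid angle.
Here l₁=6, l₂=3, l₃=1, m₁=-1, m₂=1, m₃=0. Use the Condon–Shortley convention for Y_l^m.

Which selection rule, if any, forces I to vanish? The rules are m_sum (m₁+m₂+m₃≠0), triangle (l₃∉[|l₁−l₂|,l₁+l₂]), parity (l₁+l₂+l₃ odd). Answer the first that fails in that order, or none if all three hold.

triangle

Σmᵢ = 0  ✓
l₃∈[|l₁−l₂|,l₁+l₂]=[3,9], have l₃=1  ✗
Σlᵢ = 10 ⇒ even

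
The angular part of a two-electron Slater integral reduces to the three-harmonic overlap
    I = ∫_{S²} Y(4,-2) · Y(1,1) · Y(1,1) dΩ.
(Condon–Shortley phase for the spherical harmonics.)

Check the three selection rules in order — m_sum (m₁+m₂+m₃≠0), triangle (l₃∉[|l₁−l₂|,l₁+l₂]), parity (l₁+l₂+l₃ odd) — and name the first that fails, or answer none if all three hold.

triangle

Σmᵢ = 0  ✓
l₃∈[|l₁−l₂|,l₁+l₂]=[3,5], have l₃=1  ✗
Σlᵢ = 6 ⇒ even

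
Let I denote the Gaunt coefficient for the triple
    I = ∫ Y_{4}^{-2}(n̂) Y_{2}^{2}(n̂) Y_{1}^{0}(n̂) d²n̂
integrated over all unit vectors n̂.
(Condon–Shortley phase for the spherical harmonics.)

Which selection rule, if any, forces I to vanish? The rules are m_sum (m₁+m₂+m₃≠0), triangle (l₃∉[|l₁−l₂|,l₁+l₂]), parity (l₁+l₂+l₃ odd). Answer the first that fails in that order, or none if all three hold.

triangle

azimuthal sum: -2 + 2 + 0 = 0  ✓
2 ≤ 1 ≤ 6 (triangle on l)  ✗
L = 4 + 2 + 1 = 7 (odd)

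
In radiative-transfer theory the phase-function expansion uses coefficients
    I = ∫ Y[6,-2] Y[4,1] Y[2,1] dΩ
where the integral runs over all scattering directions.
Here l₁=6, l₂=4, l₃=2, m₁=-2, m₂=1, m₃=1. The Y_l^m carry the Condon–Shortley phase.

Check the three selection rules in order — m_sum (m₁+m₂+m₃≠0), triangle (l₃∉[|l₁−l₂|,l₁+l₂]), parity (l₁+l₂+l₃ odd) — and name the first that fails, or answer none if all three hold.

none

m₁+m₂+m₃ = -2 + 1 + 1 = 0  ✓
triangle: |6−4|=2 ≤ l₃=2 ≤ 6+4=10  ✓
parity: l₁+l₂+l₃ = 12 is even  ✓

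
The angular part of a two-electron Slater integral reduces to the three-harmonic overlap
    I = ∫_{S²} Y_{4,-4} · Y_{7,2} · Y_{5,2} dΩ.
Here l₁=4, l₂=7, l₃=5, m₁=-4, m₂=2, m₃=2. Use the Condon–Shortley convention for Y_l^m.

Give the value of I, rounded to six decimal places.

Checks pass: Σm=0; 16 even; l₃=5∈[3,11].
(2·4+1)(2·7+1)(2·5+1) = 1485
Δ: 6! 2! 8! / 17! → 1/6126120
sum: t=2:+1/69120 t=3:−1/20736 t=4:+1/69120 = -1/51840
3j²(4 7 5; 0 0 0) = Δ·Π!·Σ² = 280/21879  (sign +1)
sum: t=6:+1/1036800 = 1/1036800
3j²(4 7 5; -4 2 2) = Δ·Π!·Σ² = 98/12155  (sign -1)
combine: 4πI² = 1485·280/21879·98/12155 = 82320/537251
take √, sign -1: I = -0.11042290

-0.110423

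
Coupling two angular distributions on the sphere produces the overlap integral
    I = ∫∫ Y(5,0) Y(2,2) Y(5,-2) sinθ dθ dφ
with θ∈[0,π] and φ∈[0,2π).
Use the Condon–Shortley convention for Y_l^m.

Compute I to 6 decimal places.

-0.191372

Checks pass: Σm=0; 12 even; l₃=5∈[3,7].
(2·5+1)(2·2+1)(2·5+1) = 605
Δ: 2! 8! 2! / 13! → 1/38610
sum: t=0:+1/2880 t=1:−1/576 t=2:+1/2880 = -1/960
3j²(5 2 5; 0 0 0) = Δ·Π!·Σ² = 10/429  (sign +1)
sum: t=2:+1/2880 = 1/2880
3j²(5 2 5; 0 2 -2) = Δ·Π!·Σ² = 14/429  (sign -1)
combine: 4πI² = 605·10/429·14/429 = 700/1521
take √, sign -1: I = -0.19137248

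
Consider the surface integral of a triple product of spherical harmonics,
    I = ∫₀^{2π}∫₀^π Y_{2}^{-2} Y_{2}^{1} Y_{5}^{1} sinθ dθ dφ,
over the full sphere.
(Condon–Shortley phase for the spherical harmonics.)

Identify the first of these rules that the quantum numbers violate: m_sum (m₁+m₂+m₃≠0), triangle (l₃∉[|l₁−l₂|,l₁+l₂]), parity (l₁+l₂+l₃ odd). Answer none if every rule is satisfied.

azimuthal sum: -2 + 1 + 1 = 0  ✓
0 ≤ 5 ≤ 4 (triangle on l)  ✗
L = 2 + 2 + 5 = 9 (odd)

triangle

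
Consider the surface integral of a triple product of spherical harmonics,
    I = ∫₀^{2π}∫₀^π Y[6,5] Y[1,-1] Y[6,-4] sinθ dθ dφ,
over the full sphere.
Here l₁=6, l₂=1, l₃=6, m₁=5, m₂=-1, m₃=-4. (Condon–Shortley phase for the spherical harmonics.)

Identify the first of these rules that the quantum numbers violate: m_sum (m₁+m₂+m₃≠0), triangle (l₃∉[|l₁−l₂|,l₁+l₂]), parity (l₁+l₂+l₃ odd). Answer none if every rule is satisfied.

parity

m₁+m₂+m₃ = 5 − 1 − 4 = 0  ✓
triangle: |6−1|=5 ≤ l₃=6 ≤ 6+1=7  ✓
parity: l₁+l₂+l₃ = 13 is odd  ✗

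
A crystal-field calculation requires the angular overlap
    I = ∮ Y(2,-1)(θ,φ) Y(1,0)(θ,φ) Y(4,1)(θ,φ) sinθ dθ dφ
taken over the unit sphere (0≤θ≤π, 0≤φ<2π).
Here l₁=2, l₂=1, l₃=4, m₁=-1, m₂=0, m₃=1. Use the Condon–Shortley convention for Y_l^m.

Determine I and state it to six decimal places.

|2−1|≤4≤2+1 violated ⇒ I = 0

0.000000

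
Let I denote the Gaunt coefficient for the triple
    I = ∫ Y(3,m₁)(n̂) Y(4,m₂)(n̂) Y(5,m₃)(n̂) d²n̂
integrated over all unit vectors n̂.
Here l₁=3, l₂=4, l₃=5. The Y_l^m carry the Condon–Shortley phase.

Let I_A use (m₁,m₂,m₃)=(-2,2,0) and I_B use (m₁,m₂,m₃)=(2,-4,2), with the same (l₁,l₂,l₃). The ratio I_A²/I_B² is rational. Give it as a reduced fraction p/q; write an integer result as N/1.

l's match ⇒ only the (l;m) 3-j factors differ between A and B.
A: triangle coeff Δ(3,4,5) = 1/180180; Σ_t [1,2]: t=1:−1/2880 t=2:+1/576 = 1/720; (3j)²=80/3003 [(3 4 5; -2 2 0)], sign=-1
B: triangle coeff Δ(3,4,5) = 1/180180; Σ_t [0,0]: t=0:+1/8640 = 1/8640; (3j)²=14/1287 [(3 4 5; 2 -4 2)], sign=-1
I_A²/I_B² = (80/3003)/(14/1287) = 120/49

120/49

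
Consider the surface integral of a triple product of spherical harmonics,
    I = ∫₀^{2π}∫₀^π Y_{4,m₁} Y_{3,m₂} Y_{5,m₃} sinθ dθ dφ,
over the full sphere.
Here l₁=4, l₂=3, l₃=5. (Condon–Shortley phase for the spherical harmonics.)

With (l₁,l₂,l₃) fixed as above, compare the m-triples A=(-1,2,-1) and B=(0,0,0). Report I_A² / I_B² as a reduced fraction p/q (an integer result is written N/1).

l's match ⇒ only the (l;m) 3-j factors differ between A and B.
A: triangle coeff Δ(4,3,5) = 1/180180; Σ_t [1,2]: t=1:−1/1152 t=2:+1/432 = 5/3456; (3j)²=625/36036 [(4 3 5; -1 2 -1)], sign=+1
B: triangle coeff Δ(4,3,5) = 1/180180; Σ_t [0,2]: t=0:+1/576 t=1:−1/144 t=2:+1/576 = -1/288; (3j)²=20/1001 [(4 3 5; 0 0 0)], sign=+1
I_A²/I_B² = (625/36036)/(20/1001) = 125/144

125/144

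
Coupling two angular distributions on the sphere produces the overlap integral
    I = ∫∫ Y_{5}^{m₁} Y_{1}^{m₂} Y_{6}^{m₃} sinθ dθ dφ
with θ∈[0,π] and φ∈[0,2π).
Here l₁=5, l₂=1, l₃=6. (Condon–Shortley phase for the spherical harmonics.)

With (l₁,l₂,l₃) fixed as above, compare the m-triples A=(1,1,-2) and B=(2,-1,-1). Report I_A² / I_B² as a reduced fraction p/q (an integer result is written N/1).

14/5

Same 5,1,6: normalisation and zero-m 3j drop out of the ratio.
A: Δ: 0! 10! 2! / 13! → 1/858; sum: t=0:+1/34560 = 1/34560; 3j²(5 1 6; 1 1 -2) = Δ·Π!·Σ² = 14/429  (sign +1)
B: Δ: 0! 10! 2! / 13! → 1/858; sum: t=0:+1/60480 = 1/60480; 3j²(5 1 6; 2 -1 -1) = Δ·Π!·Σ² = 5/429  (sign -1)
I_A²/I_B² = (14/429)/(5/429) = 14/5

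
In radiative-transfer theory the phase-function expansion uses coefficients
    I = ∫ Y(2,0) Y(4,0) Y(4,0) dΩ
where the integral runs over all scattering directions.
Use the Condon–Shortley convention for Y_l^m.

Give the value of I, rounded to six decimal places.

0.163840

Checks pass: Σm=0; 10 even; l₃=4∈[2,6].
(2·2+1)(2·4+1)(2·4+1) = 405
Δ: 2! 2! 6! / 11! → 1/13860
sum: t=0:+1/192 t=1:−1/36 t=2:+1/192 = -5/288
3j²(2 4 4; 0 0 0) = Δ·Π!·Σ² = 20/693  (sign -1)
(m-triple is (0,0,0) — same symbol as above.)
combine: 4πI² = 405·20/693·20/693 = 2000/5929
take √, sign +1: I = 0.16383977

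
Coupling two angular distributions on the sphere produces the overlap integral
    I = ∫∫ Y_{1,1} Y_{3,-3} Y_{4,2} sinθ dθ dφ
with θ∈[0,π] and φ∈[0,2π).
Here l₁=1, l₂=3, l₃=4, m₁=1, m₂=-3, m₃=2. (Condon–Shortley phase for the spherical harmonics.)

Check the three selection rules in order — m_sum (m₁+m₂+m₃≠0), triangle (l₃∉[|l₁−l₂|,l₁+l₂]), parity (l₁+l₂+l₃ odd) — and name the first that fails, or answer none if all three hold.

m₁+m₂+m₃ = 1 − 3 + 2 = 0  ✓
triangle: |1−3|=2 ≤ l₃=4 ≤ 1+3=4  ✓
parity: l₁+l₂+l₃ = 8 is even  ✓

none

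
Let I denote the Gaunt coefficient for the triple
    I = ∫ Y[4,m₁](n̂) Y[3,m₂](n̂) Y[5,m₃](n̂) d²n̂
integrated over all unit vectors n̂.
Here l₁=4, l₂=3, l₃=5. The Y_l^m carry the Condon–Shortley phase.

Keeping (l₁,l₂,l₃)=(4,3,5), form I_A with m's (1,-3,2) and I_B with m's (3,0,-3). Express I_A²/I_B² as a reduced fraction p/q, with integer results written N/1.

Same 4,3,5: normalisation and zero-m 3j drop out of the ratio.
A: Δ: 2! 6! 4! / 13! → 1/180180; sum: t=0:+1/1728 = 1/1728; 3j²(4 3 5; 1 -3 2) = Δ·Π!·Σ² = 25/858  (sign -1)
B: Δ: 2! 6! 4! / 13! → 1/180180; sum: t=0:+1/1440 t=1:−1/2880 = 1/2880; 3j²(4 3 5; 3 0 -3) = Δ·Π!·Σ² = 7/715  (sign +1)
I_A²/I_B² = (25/858)/(7/715) = 125/42

125/42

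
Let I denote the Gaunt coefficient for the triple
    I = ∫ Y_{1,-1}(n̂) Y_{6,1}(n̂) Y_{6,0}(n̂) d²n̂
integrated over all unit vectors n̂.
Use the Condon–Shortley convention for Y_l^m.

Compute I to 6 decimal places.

Σlᵢ=13 odd — θ-integrand is odd under cosθ→−cosθ; I=0

0.000000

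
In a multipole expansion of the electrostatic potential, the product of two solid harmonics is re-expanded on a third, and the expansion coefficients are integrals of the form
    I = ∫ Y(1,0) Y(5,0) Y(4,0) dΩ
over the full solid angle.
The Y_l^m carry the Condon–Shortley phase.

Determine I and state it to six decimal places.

Checks pass: Σm=0; 10 even; l₃=4∈[4,6].
(2·1+1)(2·5+1)(2·4+1) = 297
Δ: 2! 0! 8! / 11! → 1/495
sum: t=1:−1/576 = -1/576
3j²(1 5 4; 0 0 0) = Δ·Π!·Σ² = 5/99  (sign -1)
(m-triple is (0,0,0) — same symbol as above.)
combine: 4πI² = 297·5/99·5/99 = 25/33
take √, sign +1: I = 0.24553200

0.245532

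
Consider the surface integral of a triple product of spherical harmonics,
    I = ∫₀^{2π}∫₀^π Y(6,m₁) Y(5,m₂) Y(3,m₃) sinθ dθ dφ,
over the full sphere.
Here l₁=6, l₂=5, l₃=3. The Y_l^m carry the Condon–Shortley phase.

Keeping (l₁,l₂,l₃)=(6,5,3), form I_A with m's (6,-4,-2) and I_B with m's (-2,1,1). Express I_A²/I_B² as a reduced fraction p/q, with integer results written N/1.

33/14

l's match ⇒ only the (l;m) 3-j factors differ between A and B.
A: triangle coeff Δ(6,5,3) = 1/675675; Σ_t [0,0]: t=0:+1/967680 = 1/967680; (3j)²=3/91 [(6 5 3; 6 -4 -2)], sign=-1
B: triangle coeff Δ(6,5,3) = 1/675675; Σ_t [4,6]: t=4:+1/27648 t=5:−1/4320 t=6:+1/11520 = -1/9216; (3j)²=2/143 [(6 5 3; -2 1 1)], sign=-1
I_A²/I_B² = (3/91)/(2/143) = 33/14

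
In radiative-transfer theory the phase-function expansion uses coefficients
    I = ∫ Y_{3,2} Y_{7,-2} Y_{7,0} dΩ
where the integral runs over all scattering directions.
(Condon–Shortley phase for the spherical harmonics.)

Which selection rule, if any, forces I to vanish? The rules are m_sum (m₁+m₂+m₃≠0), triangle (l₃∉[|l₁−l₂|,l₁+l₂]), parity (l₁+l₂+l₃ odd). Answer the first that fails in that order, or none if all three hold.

Σmᵢ = 0  ✓
l₃∈[|l₁−l₂|,l₁+l₂]=[4,10], have l₃=7  ✓
Σlᵢ = 17 ⇒ odd  ✗

parity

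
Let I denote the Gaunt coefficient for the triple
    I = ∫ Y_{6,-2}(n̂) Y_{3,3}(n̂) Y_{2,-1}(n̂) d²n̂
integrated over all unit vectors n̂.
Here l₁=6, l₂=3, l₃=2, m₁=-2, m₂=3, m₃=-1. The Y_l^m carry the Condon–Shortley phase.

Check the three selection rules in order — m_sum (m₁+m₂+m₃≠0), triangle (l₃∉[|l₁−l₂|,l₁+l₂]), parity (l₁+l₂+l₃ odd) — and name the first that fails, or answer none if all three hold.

triangle

m₁+m₂+m₃ = -2 + 3 − 1 = 0  ✓
triangle: |6−3|=3 ≤ l₃=2 ≤ 6+3=9  ✗
parity: l₁+l₂+l₃ = 11 is odd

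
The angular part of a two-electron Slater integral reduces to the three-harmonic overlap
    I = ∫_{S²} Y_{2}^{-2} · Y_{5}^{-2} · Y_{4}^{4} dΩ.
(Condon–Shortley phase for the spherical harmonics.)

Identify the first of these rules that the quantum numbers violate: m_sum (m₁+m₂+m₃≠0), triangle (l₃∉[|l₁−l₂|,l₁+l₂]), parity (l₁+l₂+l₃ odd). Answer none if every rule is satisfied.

Σmᵢ = 0  ✓
l₃∈[|l₁−l₂|,l₁+l₂]=[3,7], have l₃=4  ✓
Σlᵢ = 11 ⇒ odd  ✗

parity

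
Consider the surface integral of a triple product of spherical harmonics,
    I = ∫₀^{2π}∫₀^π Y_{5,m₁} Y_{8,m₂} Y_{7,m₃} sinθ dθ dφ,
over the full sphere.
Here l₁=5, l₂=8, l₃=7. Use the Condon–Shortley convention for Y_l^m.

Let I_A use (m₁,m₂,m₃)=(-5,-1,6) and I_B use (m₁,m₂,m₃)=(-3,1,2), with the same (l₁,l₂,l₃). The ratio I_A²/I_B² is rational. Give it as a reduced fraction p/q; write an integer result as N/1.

715/324

Shared (l₁,l₂,l₃)=(5,8,7): N and (l;000)² cancel in I_A²/I_B².
A: Δ = 6!·4!·10!/21! = 1/814773960; Racah Σ t=6..6: t=6:+1/6270566400 = 1/6270566400; ⇒ 3j(5 8 7; -5 -1 6)² = 5/3876, sgn -1
B: Δ = 6!·4!·10!/21! = 1/814773960; Racah Σ t=4..6: t=4:+1/16588800 t=5:−1/12441600 t=6:+1/87091200 = -1/116121600; ⇒ 3j(5 8 7; -3 1 2)² = 27/46189, sgn +1
I_A²/I_B² = (5/3876)/(27/46189) = 715/324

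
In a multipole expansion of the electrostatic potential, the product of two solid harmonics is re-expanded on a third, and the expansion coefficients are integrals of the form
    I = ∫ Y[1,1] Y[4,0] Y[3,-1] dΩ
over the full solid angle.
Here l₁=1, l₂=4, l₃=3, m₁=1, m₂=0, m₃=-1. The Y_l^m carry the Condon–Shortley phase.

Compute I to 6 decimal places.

m-sum 0 ✓  L=8 even ✓  3≤3≤5 ✓
Π(2lᵢ+1) = 3×9×7 = 189
triangle coeff Δ(1,4,3) = 1/252
Σ_t [1,1]: t=1:−1/36 = -1/36
(3j)²=4/63 [(1 4 3; 0 0 0)], sign=+1
Σ_t [0,0]: t=0:+1/96 = 1/96
(3j)²=1/42 [(1 4 3; 1 0 -1)], sign=+1
⇒ 4πI² = 2/7
I = (+1)√(2/7/(4π)) = 0.15078601

0.150786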